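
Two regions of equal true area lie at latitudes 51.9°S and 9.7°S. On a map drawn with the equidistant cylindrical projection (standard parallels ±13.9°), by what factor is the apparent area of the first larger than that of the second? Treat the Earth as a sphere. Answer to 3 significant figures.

1.60

In the equirectangular projection with standard parallel φ₀ = 13.9° (x = Rλ cos φ₀, y = Rφ), meridians are true-scale (h = 1) and the parallel scale is k = cos φ₀ / cos φ.
Areal scale at 51.9°: h·k = 1.000 × 1.573 = 1.573.
Areal scale at 9.7°: h·k = 1.000 × 0.9848 = 0.9848.
Ratio = 1.573/0.9848 ≈ 1.60.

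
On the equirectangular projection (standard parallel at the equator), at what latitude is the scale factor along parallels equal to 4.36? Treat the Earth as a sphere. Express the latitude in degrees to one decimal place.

Plate carrée: h = 1, k = sec φ along parallels.
sec φ = 4.36  ⇒  cos φ = 0.2294  ⇒  φ ≈ 76.7°.

76.7°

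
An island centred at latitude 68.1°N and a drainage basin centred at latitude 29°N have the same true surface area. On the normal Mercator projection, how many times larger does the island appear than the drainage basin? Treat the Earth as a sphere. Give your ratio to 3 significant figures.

Mercator is conformal with k = sec φ, so areal scale = k² = sec²φ.
At 68.1°: sec²(68.1°) = 1/0.3730² = 7.188.
At 29°: sec²(29°) = 1/0.8746² = 1.307.
Ratio = 7.188/1.307 = cos²(29°)/cos²(68.1°) ≈ 5.50.

5.50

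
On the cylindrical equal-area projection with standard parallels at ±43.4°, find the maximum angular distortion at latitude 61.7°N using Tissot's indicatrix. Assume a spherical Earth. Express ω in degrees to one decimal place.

Cylindrical equal-area (φ₀ = 43.4°): h = cos φ / cos 43.4° along meridians, k = cos 43.4° / cos φ along parallels; h·k = 1.
At 61.7°: h = 0.6525, k = 1.533; principal scales a = 1.533, b = 0.6525.
sin(ω/2) = (a − b)/(a + b) = 0.8801/2.185 = 0.4028, so ω = 2 arcsin(0.4028) ≈ 47.5°.

47.5°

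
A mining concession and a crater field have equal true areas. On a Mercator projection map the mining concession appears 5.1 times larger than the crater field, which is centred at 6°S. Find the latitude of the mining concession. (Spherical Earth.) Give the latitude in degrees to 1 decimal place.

63.9°

Mercator areal scale is sec²φ, so apparent-area ratio = sec²φ₁ / sec²φ₂ = cos²φ₂ / cos²φ₁.
cos²φ₂ / cos²φ₁ = 5.1  ⇒  cos φ₁ = cos 6° / √5.1 = 0.9945/2.258 = 0.4404.
φ₁ = arccos(0.4404) ≈ 63.9°.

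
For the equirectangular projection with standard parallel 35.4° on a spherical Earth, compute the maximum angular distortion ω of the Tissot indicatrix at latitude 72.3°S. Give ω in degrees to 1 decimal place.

In the equirectangular projection with standard parallel φ₀ = 35.4° (x = Rλ cos φ₀, y = Rφ), meridians are true-scale (h = 1) and the parallel scale is k = cos φ₀ / cos φ.
At 72.3°: h = 1.000, k = 2.681; principal scales a = 2.681, b = 1.000.
sin(ω/2) = (a − b)/(a + b) = 1.681/3.681 = 0.4567, so ω = 2 arcsin(0.4567) ≈ 54.3°.

54.3°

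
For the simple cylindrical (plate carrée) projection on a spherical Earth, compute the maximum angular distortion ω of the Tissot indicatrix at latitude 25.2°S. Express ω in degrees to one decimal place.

5.7°

In the plate carrée (x = Rλ, y = Rφ), meridians are true-scale (h = 1) and parallels are stretched by k = sec φ.
At 25.2°: h = 1.000, k = 1.105; principal scales a = 1.105, b = 1.000.
sin(ω/2) = (a − b)/(a + b) = 0.1052/2.105 = 0.04996, so ω = 2 arcsin(0.04996) ≈ 5.7°.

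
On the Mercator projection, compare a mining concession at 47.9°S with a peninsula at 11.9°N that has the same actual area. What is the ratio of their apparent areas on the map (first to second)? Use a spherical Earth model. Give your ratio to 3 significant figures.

2.13

On Mercator, area is exaggerated by sec²φ = 1/cos²φ.
At 47.9°: sec²(47.9°) = 1/0.6704² = 2.225.
At 11.9°: sec²(11.9°) = 1/0.9785² = 1.044.
Ratio = 2.225/1.044 = cos²(11.9°)/cos²(47.9°) ≈ 2.13.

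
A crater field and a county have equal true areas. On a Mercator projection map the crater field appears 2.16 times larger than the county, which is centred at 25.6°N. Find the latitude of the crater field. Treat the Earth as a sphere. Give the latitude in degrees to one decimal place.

For equal true areas on Mercator, apparent areas scale as sec²φ, so the ratio is cos²φ₂ / cos²φ₁.
cos²φ₂ / cos²φ₁ = 2.16  ⇒  cos φ₁ = cos 25.6° / √2.16 = 0.9018/1.470 = 0.6136.
φ₁ = arccos(0.6136) ≈ 52.1°.

52.1°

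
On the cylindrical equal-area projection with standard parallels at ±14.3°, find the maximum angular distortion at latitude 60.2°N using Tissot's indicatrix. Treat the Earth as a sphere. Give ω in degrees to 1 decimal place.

For cylindrical equal-area with standard parallel φ₀, h = cos φ / cos φ₀ and k = cos φ₀ / cos φ, so h·k = 1.
At 60.2°: h = 0.5129, k = 1.950; principal scales a = 1.950, b = 0.5129.
sin(ω/2) = (a − b)/(a + b) = 1.437/2.463 = 0.5835, so ω = 2 arcsin(0.5835) ≈ 71.4°.

71.4°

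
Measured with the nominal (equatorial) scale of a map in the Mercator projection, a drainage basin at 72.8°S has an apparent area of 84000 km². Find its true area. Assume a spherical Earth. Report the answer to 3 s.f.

7350 km²

For Mercator, h = k = sec φ (a conformal cylindrical projection has a single point scale, 1/cos φ).
Areal scale = k² = sec²φ = 1/cos²(72.8°) = 1/0.2957² = 11.44.
True area = apparent / (areal scale) = 84000 / 11.44 ≈ 7350 km².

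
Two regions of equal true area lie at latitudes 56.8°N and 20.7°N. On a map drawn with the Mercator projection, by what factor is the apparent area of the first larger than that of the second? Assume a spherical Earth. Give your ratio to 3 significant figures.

2.92

Mercator is conformal with k = sec φ, so areal scale = k² = sec²φ.
At 56.8°: sec²(56.8°) = 1/0.5476² = 3.335.
At 20.7°: sec²(20.7°) = 1/0.9354² = 1.143.
Ratio = 3.335/1.143 = cos²(20.7°)/cos²(56.8°) ≈ 2.92.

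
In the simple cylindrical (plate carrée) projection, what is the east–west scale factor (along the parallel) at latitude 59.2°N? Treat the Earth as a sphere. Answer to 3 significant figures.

Plate carrée maps x = Rλ, y = Rφ. The meridian scale is h = 1 and the parallel scale is k = 1/cos φ = sec φ.
k = 1/cos 59.2° = 1/0.5120 = 1.953.

1.95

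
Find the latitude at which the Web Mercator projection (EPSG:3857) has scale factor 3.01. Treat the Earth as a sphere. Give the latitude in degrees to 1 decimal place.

Mercator scale is k = sec φ = 1/cos φ.
1/cos φ = 3.01  ⇒  cos φ = 0.3322  ⇒  φ = arccos(0.3322) ≈ 70.6°.

70.6°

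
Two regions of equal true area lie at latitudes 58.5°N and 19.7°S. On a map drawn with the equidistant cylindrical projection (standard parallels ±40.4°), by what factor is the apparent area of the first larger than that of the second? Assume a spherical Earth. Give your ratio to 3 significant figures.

The equidistant cylindrical projection with φ₀ = 40.4° has h = 1 (meridians true) and k = cos φ₀ / cos φ along parallels.
Areal scale at 58.5°: h·k = 1.000 × 1.457 = 1.457.
Areal scale at 19.7°: h·k = 1.000 × 0.8089 = 0.8089.
Ratio = 1.457/0.8089 ≈ 1.80.

1.80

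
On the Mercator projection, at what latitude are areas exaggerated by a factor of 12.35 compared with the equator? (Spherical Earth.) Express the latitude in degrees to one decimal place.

73.5°

Mercator areal scale is sec²φ.
sec²φ = 12.35  ⇒  cos²φ = 0.08097  ⇒  cos φ = 0.2846.
φ = arccos(0.2846) ≈ 73.5°.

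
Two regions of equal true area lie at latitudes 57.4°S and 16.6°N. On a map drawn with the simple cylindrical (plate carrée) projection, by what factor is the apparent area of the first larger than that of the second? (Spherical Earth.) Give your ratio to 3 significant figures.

For the equirectangular projection with φ₀ = 0 (plate carrée), h = 1 along meridians and k = sec φ along parallels.
Areal scale at 57.4°: h·k = 1.000 × 1.856 = 1.856.
Areal scale at 16.6°: h·k = 1.000 × 1.043 = 1.043.
Ratio = 1.856/1.043 ≈ 1.78.

1.78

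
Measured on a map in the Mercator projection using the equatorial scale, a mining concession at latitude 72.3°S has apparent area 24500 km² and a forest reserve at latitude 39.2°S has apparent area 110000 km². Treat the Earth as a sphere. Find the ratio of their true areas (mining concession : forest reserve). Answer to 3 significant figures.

0.0343

On Mercator the areal scale is sec²φ, so true area = apparent × cos²φ.
True area of mining concession: 24500 × cos²(72.3°) = 24500 × 0.09244 = 2265 km².
True area of forest reserve: 110000 × cos²(39.2°) = 110000 × 0.6005 = 66060 km².
Ratio = 2265 / 66060 ≈ 0.0343.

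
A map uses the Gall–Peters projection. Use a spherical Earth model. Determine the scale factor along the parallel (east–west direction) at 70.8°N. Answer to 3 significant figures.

Gall–Peters is a cylindrical equal-area projection with standard parallels at ±45°. A cylindrical equal-area projection with standard parallel φ₀ has meridian scale h = cos φ / cos φ₀ and parallel scale k = cos φ₀ / cos φ (so areas are preserved, h·k = 1).
k = cos 45° / cos 70.8° = 0.7071/0.3289 = 2.150.

2.15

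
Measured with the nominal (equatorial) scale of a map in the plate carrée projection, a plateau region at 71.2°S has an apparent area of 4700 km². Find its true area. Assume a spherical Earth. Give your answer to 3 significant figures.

For the equirectangular projection with φ₀ = 0 (plate carrée), h = 1 along meridians and k = sec φ along parallels.
Areal scale = h·k = 1 × sec φ; at 71.2°, h = 1.000, k = 3.103, so h·k = 3.103.
True area = apparent / (areal scale) = 4700 / 3.103 ≈ 1510 km².

1510 km²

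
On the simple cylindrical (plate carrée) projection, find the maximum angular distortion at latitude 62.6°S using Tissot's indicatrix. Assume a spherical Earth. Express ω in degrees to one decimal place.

For the equirectangular projection with φ₀ = 0 (plate carrée), h = 1 along meridians and k = sec φ along parallels.
At 62.6°: h = 1.000, k = 2.173; principal scales a = 2.173, b = 1.000.
sin(ω/2) = (a − b)/(a + b) = 1.173/3.173 = 0.3697, so ω = 2 arcsin(0.3697) ≈ 43.4°.

43.4°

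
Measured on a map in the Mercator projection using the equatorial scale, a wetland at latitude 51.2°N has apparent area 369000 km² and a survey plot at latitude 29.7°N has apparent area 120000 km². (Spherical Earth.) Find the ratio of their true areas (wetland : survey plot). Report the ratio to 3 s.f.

On Mercator the areal scale is sec²φ, so true area = apparent × cos²φ.
True area of wetland: 369000 × cos²(51.2°) = 369000 × 0.3926 = 144900 km².
True area of survey plot: 120000 × cos²(29.7°) = 120000 × 0.7545 = 90540 km².
Ratio = 144900 / 90540 ≈ 1.60.

1.60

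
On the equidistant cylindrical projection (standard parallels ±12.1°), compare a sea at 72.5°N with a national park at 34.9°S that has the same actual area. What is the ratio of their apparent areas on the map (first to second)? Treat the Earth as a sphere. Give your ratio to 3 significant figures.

2.73

In the equirectangular projection with standard parallel φ₀ = 12.1° (x = Rλ cos φ₀, y = Rφ), meridians are true-scale (h = 1) and the parallel scale is k = cos φ₀ / cos φ.
Areal scale at 72.5°: h·k = 1.000 × 3.252 = 3.252.
Areal scale at 34.9°: h·k = 1.000 × 1.192 = 1.192.
Ratio = 3.252/1.192 ≈ 2.73.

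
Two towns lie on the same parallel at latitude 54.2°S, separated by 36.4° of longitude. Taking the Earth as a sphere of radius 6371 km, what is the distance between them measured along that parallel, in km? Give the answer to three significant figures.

2370 km

Arc length along a parallel = R cos φ · Δλ (with Δλ in radians).
= 6371 × cos 54.2° × (36.4° × π/180) = 6371 × 0.5850 × 0.6353 ≈ 2370 km.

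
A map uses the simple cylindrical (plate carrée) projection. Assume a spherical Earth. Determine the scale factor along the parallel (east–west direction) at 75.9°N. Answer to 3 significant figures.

4.10

For the equirectangular projection with φ₀ = 0 (plate carrée), h = 1 along meridians and k = sec φ along parallels.
k = 1/cos 75.9° = 1/0.2436 = 4.105.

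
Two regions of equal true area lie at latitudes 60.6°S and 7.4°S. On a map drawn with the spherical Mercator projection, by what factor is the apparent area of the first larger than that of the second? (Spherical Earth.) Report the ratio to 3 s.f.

4.08

On Mercator, area is exaggerated by sec²φ = 1/cos²φ.
At 60.6°: sec²(60.6°) = 1/0.4909² = 4.150.
At 7.4°: sec²(7.4°) = 1/0.9917² = 1.017.
Ratio = 4.150/1.017 = cos²(7.4°)/cos²(60.6°) ≈ 4.08.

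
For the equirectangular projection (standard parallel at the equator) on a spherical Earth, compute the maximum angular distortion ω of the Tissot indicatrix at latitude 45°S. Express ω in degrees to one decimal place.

In the plate carrée (x = Rλ, y = Rφ), meridians are true-scale (h = 1) and parallels are stretched by k = sec φ.
At 45°: h = 1.000, k = 1.414; principal scales a = 1.414, b = 1.000.
sin(ω/2) = (a − b)/(a + b) = 0.4142/2.414 = 0.1716, so ω = 2 arcsin(0.1716) ≈ 19.8°.

19.8°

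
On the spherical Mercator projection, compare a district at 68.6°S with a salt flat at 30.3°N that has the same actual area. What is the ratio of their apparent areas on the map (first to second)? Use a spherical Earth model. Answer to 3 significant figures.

Mercator areal scale is sec²φ.
At 68.6°: sec²(68.6°) = 1/0.3649² = 7.511.
At 30.3°: sec²(30.3°) = 1/0.8634² = 1.341.
Ratio = 7.511/1.341 = cos²(30.3°)/cos²(68.6°) ≈ 5.60.

5.60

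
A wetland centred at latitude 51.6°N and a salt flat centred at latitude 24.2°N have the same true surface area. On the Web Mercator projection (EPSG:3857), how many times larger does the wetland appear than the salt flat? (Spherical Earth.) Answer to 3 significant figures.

Mercator is conformal with k = sec φ, so areal scale = k² = sec²φ.
At 51.6°: sec²(51.6°) = 1/0.6211² = 2.592.
At 24.2°: sec²(24.2°) = 1/0.9121² = 1.202.
Ratio = 2.592/1.202 = cos²(24.2°)/cos²(51.6°) ≈ 2.16.

2.16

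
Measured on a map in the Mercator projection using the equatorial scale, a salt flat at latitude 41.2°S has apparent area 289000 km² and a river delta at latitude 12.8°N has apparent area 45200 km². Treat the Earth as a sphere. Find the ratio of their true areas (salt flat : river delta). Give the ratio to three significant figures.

Mercator's areal exaggeration is sec²φ; hence true area = (apparent area) · cos²φ.
True area of salt flat: 289000 × cos²(41.2°) = 289000 × 0.5661 = 163600 km².
True area of river delta: 45200 × cos²(12.8°) = 45200 × 0.9509 = 42980 km².
Ratio = 163600 / 42980 ≈ 3.81.

3.81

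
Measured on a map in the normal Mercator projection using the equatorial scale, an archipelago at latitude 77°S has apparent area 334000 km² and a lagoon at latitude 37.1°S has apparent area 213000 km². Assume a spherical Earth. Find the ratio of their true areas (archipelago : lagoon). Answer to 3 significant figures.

0.125

Mercator's areal exaggeration is sec²φ; hence true area = (apparent area) · cos²φ.
True area of archipelago: 334000 × cos²(77°) = 334000 × 0.05060 = 16900 km².
True area of lagoon: 213000 × cos²(37.1°) = 213000 × 0.6361 = 135500 km².
Ratio = 16900 / 135500 ≈ 0.125.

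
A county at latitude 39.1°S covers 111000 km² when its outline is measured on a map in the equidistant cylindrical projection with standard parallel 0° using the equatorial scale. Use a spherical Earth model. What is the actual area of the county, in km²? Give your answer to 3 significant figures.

86100 km²

Plate carrée maps x = Rλ, y = Rφ. The meridian scale is h = 1 and the parallel scale is k = 1/cos φ = sec φ.
Areal scale = h·k = 1 × sec φ; at 39.1°, h = 1.000, k = 1.289, so h·k = 1.289.
True area = apparent / (areal scale) = 111000 / 1.289 ≈ 86100 km².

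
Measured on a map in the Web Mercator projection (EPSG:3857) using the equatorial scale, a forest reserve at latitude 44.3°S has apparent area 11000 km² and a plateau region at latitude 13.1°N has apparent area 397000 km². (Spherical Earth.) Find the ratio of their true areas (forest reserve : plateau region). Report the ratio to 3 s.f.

0.0150

Mercator's areal exaggeration is sec²φ; hence true area = (apparent area) · cos²φ.
True area of forest reserve: 11000 × cos²(44.3°) = 11000 × 0.5122 = 5634 km².
True area of plateau region: 397000 × cos²(13.1°) = 397000 × 0.9486 = 376600 km².
Ratio = 5634 / 376600 ≈ 0.0150.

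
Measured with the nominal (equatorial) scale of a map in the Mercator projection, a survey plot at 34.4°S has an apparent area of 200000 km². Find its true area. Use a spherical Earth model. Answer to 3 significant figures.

For Mercator, h = k = sec φ (a conformal cylindrical projection has a single point scale, 1/cos φ).
Areal scale = k² = sec²φ = 1/cos²(34.4°) = 1/0.8251² = 1.469.
True area = apparent / (areal scale) = 200000 / 1.469 ≈ 136000 km².

136000 km²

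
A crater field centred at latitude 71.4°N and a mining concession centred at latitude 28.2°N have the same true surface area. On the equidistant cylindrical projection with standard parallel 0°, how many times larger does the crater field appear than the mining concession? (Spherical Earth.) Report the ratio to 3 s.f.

Plate carrée maps x = Rλ, y = Rφ. The meridian scale is h = 1 and the parallel scale is k = 1/cos φ = sec φ.
Areal scale at 71.4°: h·k = 1.000 × 3.135 = 3.135.
Areal scale at 28.2°: h·k = 1.000 × 1.135 = 1.135.
Ratio = 3.135/1.135 ≈ 2.76.

2.76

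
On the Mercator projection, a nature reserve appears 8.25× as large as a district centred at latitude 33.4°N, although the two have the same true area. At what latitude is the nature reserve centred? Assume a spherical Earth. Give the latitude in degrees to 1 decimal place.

Mercator areal scale is sec²φ, so apparent-area ratio = sec²φ₁ / sec²φ₂ = cos²φ₂ / cos²φ₁.
cos²φ₂ / cos²φ₁ = 8.25  ⇒  cos φ₁ = cos 33.4° / √8.25 = 0.8348/2.872 = 0.2907.
φ₁ = arccos(0.2907) ≈ 73.1°.

73.1°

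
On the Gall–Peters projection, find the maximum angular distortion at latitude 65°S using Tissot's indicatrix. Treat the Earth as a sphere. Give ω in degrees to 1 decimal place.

56.5°

Gall–Peters is a cylindrical equal-area projection with standard parallels at ±45°. For cylindrical equal-area with standard parallel φ₀, h = cos φ / cos φ₀ and k = cos φ₀ / cos φ, so h·k = 1.
At 65°: h = 0.5977, k = 1.673; principal scales a = 1.673, b = 0.5977.
sin(ω/2) = (a − b)/(a + b) = 1.075/2.271 = 0.4736, so ω = 2 arcsin(0.4736) ≈ 56.5°.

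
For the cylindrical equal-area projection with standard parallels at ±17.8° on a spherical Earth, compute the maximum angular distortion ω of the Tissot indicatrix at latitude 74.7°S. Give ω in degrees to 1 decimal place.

Cylindrical equal-area (φ₀ = 17.8°): h = cos φ / cos 17.8° along meridians, k = cos 17.8° / cos φ along parallels; h·k = 1.
At 74.7°: h = 0.2771, k = 3.608; principal scales a = 3.608, b = 0.2771.
sin(ω/2) = (a − b)/(a + b) = 3.331/3.885 = 0.8573, so ω = 2 arcsin(0.8573) ≈ 118.0°.

118.0°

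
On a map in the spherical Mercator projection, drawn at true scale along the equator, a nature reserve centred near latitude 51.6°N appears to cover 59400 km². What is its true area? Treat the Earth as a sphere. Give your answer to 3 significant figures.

The Mercator projection is conformal; its linear scale factor is the same in every direction and equals sec φ = 1/cos φ.
Areal scale = k² = sec²φ = 1/cos²(51.6°) = 1/0.6211² = 2.592.
True area = apparent / (areal scale) = 59400 / 2.592 ≈ 22900 km².

22900 km²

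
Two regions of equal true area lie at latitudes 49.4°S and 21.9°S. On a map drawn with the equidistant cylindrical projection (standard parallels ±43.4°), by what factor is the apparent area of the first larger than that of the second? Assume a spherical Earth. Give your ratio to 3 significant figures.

1.43

The equidistant cylindrical projection with φ₀ = 43.4° has h = 1 (meridians true) and k = cos φ₀ / cos φ along parallels.
Areal scale at 49.4°: h·k = 1.000 × 1.116 = 1.116.
Areal scale at 21.9°: h·k = 1.000 × 0.7831 = 0.7831.
Ratio = 1.116/0.7831 ≈ 1.43.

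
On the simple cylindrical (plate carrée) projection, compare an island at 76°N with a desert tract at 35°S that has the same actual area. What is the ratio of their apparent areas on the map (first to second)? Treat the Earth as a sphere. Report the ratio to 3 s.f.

In the plate carrée (x = Rλ, y = Rφ), meridians are true-scale (h = 1) and parallels are stretched by k = sec φ.
Areal scale at 76°: h·k = 1.000 × 4.134 = 4.134.
Areal scale at 35°: h·k = 1.000 × 1.221 = 1.221.
Ratio = 4.134/1.221 ≈ 3.39.

3.39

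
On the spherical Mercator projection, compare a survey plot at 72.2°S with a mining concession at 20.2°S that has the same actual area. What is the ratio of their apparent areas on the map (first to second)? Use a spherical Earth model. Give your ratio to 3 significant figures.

9.43

Mercator areal scale is sec²φ.
At 72.2°: sec²(72.2°) = 1/0.3057² = 10.70.
At 20.2°: sec²(20.2°) = 1/0.9385² = 1.135.
Ratio = 10.70/1.135 = cos²(20.2°)/cos²(72.2°) ≈ 9.43.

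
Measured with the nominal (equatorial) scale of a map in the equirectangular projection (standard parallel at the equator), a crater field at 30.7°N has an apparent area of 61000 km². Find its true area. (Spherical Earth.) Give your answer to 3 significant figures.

52500 km²

For the equirectangular projection with φ₀ = 0 (plate carrée), h = 1 along meridians and k = sec φ along parallels.
Areal scale = h·k = 1 × sec φ; at 30.7°, h = 1.000, k = 1.163, so h·k = 1.163.
True area = apparent / (areal scale) = 61000 / 1.163 ≈ 52500 km².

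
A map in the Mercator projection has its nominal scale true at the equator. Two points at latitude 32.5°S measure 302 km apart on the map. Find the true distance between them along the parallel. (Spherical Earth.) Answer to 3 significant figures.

For Mercator, h = k = sec φ (a conformal cylindrical projection has a single point scale, 1/cos φ).
Along the parallel at 32.5°, map distances are exaggerated by k = sec 32.5° = 1.186.
True distance = 302 / 1.186 = 302 × cos 32.5° ≈ 255 km.

255 km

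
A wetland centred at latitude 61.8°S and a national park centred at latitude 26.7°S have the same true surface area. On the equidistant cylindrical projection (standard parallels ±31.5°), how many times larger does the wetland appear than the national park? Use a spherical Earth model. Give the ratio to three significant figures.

1.89

In the equirectangular projection with standard parallel φ₀ = 31.5° (x = Rλ cos φ₀, y = Rφ), meridians are true-scale (h = 1) and the parallel scale is k = cos φ₀ / cos φ.
Areal scale at 61.8°: h·k = 1.000 × 1.804 = 1.804.
Areal scale at 26.7°: h·k = 1.000 × 0.9544 = 0.9544.
Ratio = 1.804/0.9544 ≈ 1.89.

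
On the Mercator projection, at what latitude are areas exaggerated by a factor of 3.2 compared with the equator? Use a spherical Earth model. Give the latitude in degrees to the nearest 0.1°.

Mercator areal scale is sec²φ.
sec²φ = 3.2  ⇒  cos²φ = 0.3125  ⇒  cos φ = 0.5590.
φ = arccos(0.5590) ≈ 56.0°.

56.0°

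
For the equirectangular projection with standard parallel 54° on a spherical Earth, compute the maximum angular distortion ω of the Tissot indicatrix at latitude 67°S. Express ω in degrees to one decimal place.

In the equirectangular projection with standard parallel φ₀ = 54° (x = Rλ cos φ₀, y = Rφ), meridians are true-scale (h = 1) and the parallel scale is k = cos φ₀ / cos φ.
At 67°: h = 1.000, k = 1.504; principal scales a = 1.504, b = 1.000.
sin(ω/2) = (a − b)/(a + b) = 0.5043/2.504 = 0.2014, so ω = 2 arcsin(0.2014) ≈ 23.2°.

23.2°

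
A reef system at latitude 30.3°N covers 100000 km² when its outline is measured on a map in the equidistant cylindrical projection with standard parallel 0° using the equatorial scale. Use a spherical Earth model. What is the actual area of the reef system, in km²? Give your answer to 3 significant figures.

Plate carrée maps x = Rλ, y = Rφ. The meridian scale is h = 1 and the parallel scale is k = 1/cos φ = sec φ.
Areal scale = h·k = 1 × sec φ; at 30.3°, h = 1.000, k = 1.158, so h·k = 1.158.
True area = apparent / (areal scale) = 100000 / 1.158 ≈ 86300 km².

86300 km²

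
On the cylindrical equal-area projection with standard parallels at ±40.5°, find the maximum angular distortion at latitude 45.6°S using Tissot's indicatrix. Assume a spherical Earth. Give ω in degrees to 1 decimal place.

A cylindrical equal-area projection with standard parallel φ₀ has meridian scale h = cos φ / cos φ₀ and parallel scale k = cos φ₀ / cos φ (so areas are preserved, h·k = 1).
At 45.6°: h = 0.9201, k = 1.087; principal scales a = 1.087, b = 0.9201.
sin(ω/2) = (a − b)/(a + b) = 0.1667/2.007 = 0.08306, so ω = 2 arcsin(0.08306) ≈ 9.5°.

9.5°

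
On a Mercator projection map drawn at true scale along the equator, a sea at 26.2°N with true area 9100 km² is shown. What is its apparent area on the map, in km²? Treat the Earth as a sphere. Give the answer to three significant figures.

11300 km²

For Mercator, h = k = sec φ (a conformal cylindrical projection has a single point scale, 1/cos φ).
Areal scale = k² = sec²φ = 1/cos²(26.2°) = 1/0.8973² = 1.242.
Apparent area = 9100 × 1.242 ≈ 11300 km².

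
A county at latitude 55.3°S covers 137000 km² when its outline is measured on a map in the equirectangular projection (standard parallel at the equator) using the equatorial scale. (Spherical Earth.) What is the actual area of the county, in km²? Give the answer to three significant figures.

78000 km²

For the equirectangular projection with φ₀ = 0 (plate carrée), h = 1 along meridians and k = sec φ along parallels.
Areal scale = h·k = 1 × sec φ; at 55.3°, h = 1.000, k = 1.757, so h·k = 1.757.
True area = apparent / (areal scale) = 137000 / 1.757 ≈ 78000 km².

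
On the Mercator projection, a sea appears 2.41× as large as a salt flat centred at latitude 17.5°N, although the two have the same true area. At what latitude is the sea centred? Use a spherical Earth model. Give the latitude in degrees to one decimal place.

For equal true areas on Mercator, apparent areas scale as sec²φ, so the ratio is cos²φ₂ / cos²φ₁.
cos²φ₂ / cos²φ₁ = 2.41  ⇒  cos φ₁ = cos 17.5° / √2.41 = 0.9537/1.552 = 0.6143.
φ₁ = arccos(0.6143) ≈ 52.1°.

52.1°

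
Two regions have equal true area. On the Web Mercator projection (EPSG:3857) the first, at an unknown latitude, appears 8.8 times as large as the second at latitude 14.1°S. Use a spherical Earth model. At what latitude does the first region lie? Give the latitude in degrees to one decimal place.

For equal true areas on Mercator, apparent areas scale as sec²φ, so the ratio is cos²φ₂ / cos²φ₁.
cos²φ₂ / cos²φ₁ = 8.8  ⇒  cos φ₁ = cos 14.1° / √8.8 = 0.9699/2.966 = 0.3269.
φ₁ = arccos(0.3269) ≈ 70.9°.

70.9°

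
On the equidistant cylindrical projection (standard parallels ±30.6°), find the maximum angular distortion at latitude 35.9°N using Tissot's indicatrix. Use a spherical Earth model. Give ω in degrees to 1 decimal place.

With standard parallel φ₀ = 30.6°, the equirectangular projection gives x = Rλ cos φ₀, y = Rφ, so h = 1 and k = cos 30.6° / cos φ.
At 35.9°: h = 1.000, k = 1.063; principal scales a = 1.063, b = 1.000.
sin(ω/2) = (a − b)/(a + b) = 0.06259/2.063 = 0.03035, so ω = 2 arcsin(0.03035) ≈ 3.5°.

3.5°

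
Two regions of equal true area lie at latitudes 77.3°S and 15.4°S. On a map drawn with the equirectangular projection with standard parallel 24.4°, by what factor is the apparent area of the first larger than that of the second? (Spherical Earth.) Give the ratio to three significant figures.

4.39

With standard parallel φ₀ = 24.4°, the equirectangular projection gives x = Rλ cos φ₀, y = Rφ, so h = 1 and k = cos 24.4° / cos φ.
Areal scale at 77.3°: h·k = 1.000 × 4.142 = 4.142.
Areal scale at 15.4°: h·k = 1.000 × 0.9446 = 0.9446.
Ratio = 4.142/0.9446 ≈ 4.39.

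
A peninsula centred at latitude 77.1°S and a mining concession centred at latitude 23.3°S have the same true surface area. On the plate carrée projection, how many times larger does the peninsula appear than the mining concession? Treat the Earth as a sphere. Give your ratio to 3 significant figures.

In the plate carrée (x = Rλ, y = Rφ), meridians are true-scale (h = 1) and parallels are stretched by k = sec φ.
Areal scale at 77.1°: h·k = 1.000 × 4.479 = 4.479.
Areal scale at 23.3°: h·k = 1.000 × 1.089 = 1.089.
Ratio = 4.479/1.089 ≈ 4.11.

4.11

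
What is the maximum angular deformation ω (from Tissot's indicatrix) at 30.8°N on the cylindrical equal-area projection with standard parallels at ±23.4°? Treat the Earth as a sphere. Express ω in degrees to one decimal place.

7.6°

Cylindrical equal-area (φ₀ = 23.4°): h = cos φ / cos 23.4° along meridians, k = cos 23.4° / cos φ along parallels; h·k = 1.
At 30.8°: h = 0.9359, k = 1.068; principal scales a = 1.068, b = 0.9359.
sin(ω/2) = (a − b)/(a + b) = 0.1325/2.004 = 0.06611, so ω = 2 arcsin(0.06611) ≈ 7.6°.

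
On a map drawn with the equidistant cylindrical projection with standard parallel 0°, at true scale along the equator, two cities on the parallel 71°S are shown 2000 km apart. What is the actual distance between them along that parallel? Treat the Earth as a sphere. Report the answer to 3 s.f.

Plate carrée maps x = Rλ, y = Rφ. The meridian scale is h = 1 and the parallel scale is k = 1/cos φ = sec φ.
Along the parallel at 71°, map distances are exaggerated by k = sec 71° = 3.072.
True distance = 2000 / 3.072 = 2000 × cos 71° ≈ 651 km.

651 km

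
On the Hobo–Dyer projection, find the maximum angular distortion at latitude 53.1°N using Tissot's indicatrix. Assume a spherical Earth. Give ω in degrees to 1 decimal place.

31.5°

The Hobo–Dyer projection is cylindrical equal-area with φ₀ = 37.5°. A cylindrical equal-area projection with standard parallel φ₀ has meridian scale h = cos φ / cos φ₀ and parallel scale k = cos φ₀ / cos φ (so areas are preserved, h·k = 1).
At 53.1°: h = 0.7568, k = 1.321; principal scales a = 1.321, b = 0.7568.
sin(ω/2) = (a − b)/(a + b) = 0.5645/2.078 = 0.2716, so ω = 2 arcsin(0.2716) ≈ 31.5°.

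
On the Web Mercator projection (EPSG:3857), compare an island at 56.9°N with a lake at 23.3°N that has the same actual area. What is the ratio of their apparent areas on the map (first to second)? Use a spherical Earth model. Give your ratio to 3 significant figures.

2.83

On Mercator, area is exaggerated by sec²φ = 1/cos²φ.
At 56.9°: sec²(56.9°) = 1/0.5461² = 3.353.
At 23.3°: sec²(23.3°) = 1/0.9184² = 1.185.
Ratio = 3.353/1.185 = cos²(23.3°)/cos²(56.9°) ≈ 2.83.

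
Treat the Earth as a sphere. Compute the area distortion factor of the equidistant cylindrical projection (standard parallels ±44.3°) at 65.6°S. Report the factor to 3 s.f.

With standard parallel φ₀ = 44.3°, the equirectangular projection gives x = Rλ cos φ₀, y = Rφ, so h = 1 and k = cos 44.3° / cos φ.
Areal scale = h·k = 1 × cos φ₀ / cos φ; at 65.6°, h = 1.000, k = 1.732, so h·k = 1.732.

1.73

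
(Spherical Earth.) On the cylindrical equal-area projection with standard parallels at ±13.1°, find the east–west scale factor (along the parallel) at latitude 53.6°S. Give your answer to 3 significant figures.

1.64

Cylindrical equal-area (φ₀ = 13.1°): h = cos φ / cos 13.1° along meridians, k = cos 13.1° / cos φ along parallels; h·k = 1.
k = cos 13.1° / cos 53.6° = 0.9740/0.5934 = 1.641.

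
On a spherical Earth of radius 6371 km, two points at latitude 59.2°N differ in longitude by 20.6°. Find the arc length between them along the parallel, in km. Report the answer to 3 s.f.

Arc length along a parallel = R cos φ · Δλ (with Δλ in radians).
= 6371 × cos 59.2° × (20.6° × π/180) = 6371 × 0.5120 × 0.3595 ≈ 1170 km.

1170 km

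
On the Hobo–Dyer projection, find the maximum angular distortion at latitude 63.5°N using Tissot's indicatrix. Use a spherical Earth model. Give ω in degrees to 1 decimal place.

62.6°

The Hobo–Dyer projection is cylindrical equal-area with φ₀ = 37.5°. A cylindrical equal-area projection with standard parallel φ₀ has meridian scale h = cos φ / cos φ₀ and parallel scale k = cos φ₀ / cos φ (so areas are preserved, h·k = 1).
At 63.5°: h = 0.5624, k = 1.778; principal scales a = 1.778, b = 0.5624.
sin(ω/2) = (a − b)/(a + b) = 1.216/2.340 = 0.5194, so ω = 2 arcsin(0.5194) ≈ 62.6°.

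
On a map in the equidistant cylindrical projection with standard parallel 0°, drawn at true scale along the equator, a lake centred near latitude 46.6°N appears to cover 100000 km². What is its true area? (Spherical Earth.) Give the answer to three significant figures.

68700 km²

For the equirectangular projection with φ₀ = 0 (plate carrée), h = 1 along meridians and k = sec φ along parallels.
Areal scale = h·k = 1 × sec φ; at 46.6°, h = 1.000, k = 1.455, so h·k = 1.455.
True area = apparent / (areal scale) = 100000 / 1.455 ≈ 68700 km².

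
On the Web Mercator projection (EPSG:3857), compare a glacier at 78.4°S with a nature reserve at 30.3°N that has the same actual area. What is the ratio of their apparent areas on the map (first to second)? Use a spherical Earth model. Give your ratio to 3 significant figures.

18.4

Mercator areal scale is sec²φ.
At 78.4°: sec²(78.4°) = 1/0.2011² = 24.73.
At 30.3°: sec²(30.3°) = 1/0.8634² = 1.341.
Ratio = 24.73/1.341 = cos²(30.3°)/cos²(78.4°) ≈ 18.4.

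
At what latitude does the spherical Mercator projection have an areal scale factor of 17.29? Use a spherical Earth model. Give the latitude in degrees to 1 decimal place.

Mercator areal scale is sec²φ.
sec²φ = 17.29  ⇒  cos²φ = 0.05784  ⇒  cos φ = 0.2405.
φ = arccos(0.2405) ≈ 76.1°.

76.1°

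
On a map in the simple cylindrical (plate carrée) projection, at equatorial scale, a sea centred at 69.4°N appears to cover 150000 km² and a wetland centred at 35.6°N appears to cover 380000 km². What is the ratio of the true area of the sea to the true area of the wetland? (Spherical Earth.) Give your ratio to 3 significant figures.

On the plate carrée, areal scale = h·k = 1 × sec φ, so true area = apparent × cos φ.
True area of sea: 150000 × cos(69.4°) = 150000 × 0.3518 = 52780 km².
True area of wetland: 380000 × cos(35.6°) = 380000 × 0.8131 = 309000 km².
Ratio = 52780 / 309000 ≈ 0.171.

0.171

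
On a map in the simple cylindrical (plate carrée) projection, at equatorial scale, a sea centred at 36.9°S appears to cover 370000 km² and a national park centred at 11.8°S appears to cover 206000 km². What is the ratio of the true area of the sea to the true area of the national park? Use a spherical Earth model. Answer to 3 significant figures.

Plate carrée has h = 1 and k = sec φ, giving areal scale sec φ; true area = (apparent area) · cos φ.
True area of sea: 370000 × cos(36.9°) = 370000 × 0.7997 = 295900 km².
True area of national park: 206000 × cos(11.8°) = 206000 × 0.9789 = 201600 km².
Ratio = 295900 / 201600 ≈ 1.47.

1.47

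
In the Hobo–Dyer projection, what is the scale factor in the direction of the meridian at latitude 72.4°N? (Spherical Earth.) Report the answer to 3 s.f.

0.381

Hobo–Dyer is a cylindrical equal-area projection with standard parallels at ±37.5°. A cylindrical equal-area projection with standard parallel φ₀ has meridian scale h = cos φ / cos φ₀ and parallel scale k = cos φ₀ / cos φ (so areas are preserved, h·k = 1).
h = cos 72.4° / cos 37.5° = 0.3024/0.7934 = 0.3811.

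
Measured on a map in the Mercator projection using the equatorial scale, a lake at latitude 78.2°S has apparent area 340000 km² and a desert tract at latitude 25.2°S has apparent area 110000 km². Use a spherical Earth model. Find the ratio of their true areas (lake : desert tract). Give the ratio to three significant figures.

0.158

Since Mercator area scale is 1/cos²φ, the true area equals the apparent area multiplied by cos²φ.
True area of lake: 340000 × cos²(78.2°) = 340000 × 0.04182 = 14220 km².
True area of desert tract: 110000 × cos²(25.2°) = 110000 × 0.8187 = 90060 km².
Ratio = 14220 / 90060 ≈ 0.158.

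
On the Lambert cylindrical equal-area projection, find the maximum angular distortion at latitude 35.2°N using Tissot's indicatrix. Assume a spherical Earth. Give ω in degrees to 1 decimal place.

The Lambert cylindrical equal-area projection is the cylindrical equal-area projection with its standard parallel at the equator (φ₀ = 0). A cylindrical equal-area projection with standard parallel φ₀ has meridian scale h = cos φ / cos φ₀ and parallel scale k = cos φ₀ / cos φ (so areas are preserved, h·k = 1).
At 35.2°: h = 0.8171, k = 1.224; principal scales a = 1.224, b = 0.8171.
sin(ω/2) = (a − b)/(a + b) = 0.4066/2.041 = 0.1992, so ω = 2 arcsin(0.1992) ≈ 23.0°.

23.0°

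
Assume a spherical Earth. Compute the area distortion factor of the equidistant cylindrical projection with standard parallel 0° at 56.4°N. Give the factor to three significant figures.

In the plate carrée (x = Rλ, y = Rφ), meridians are true-scale (h = 1) and parallels are stretched by k = sec φ.
Areal scale = h·k = 1 × sec φ; at 56.4°, h = 1.000, k = 1.807, so h·k = 1.807.

1.81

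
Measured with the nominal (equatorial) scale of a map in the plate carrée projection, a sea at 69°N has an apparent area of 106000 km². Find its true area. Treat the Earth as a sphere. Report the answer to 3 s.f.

38000 km²

In the plate carrée (x = Rλ, y = Rφ), meridians are true-scale (h = 1) and parallels are stretched by k = sec φ.
Areal scale = h·k = 1 × sec φ; at 69°, h = 1.000, k = 2.790, so h·k = 2.790.
True area = apparent / (areal scale) = 106000 / 2.790 ≈ 38000 km².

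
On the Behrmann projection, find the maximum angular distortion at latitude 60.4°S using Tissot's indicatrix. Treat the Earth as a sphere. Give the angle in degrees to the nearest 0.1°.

61.2°

Behrmann is a cylindrical equal-area projection with standard parallels at ±30°. Cylindrical equal-area (φ₀ = 30°): h = cos φ / cos 30° along meridians, k = cos 30° / cos φ along parallels; h·k = 1.
At 60.4°: h = 0.5704, k = 1.753; principal scales a = 1.753, b = 0.5704.
sin(ω/2) = (a − b)/(a + b) = 1.183/2.324 = 0.5091, so ω = 2 arcsin(0.5091) ≈ 61.2°.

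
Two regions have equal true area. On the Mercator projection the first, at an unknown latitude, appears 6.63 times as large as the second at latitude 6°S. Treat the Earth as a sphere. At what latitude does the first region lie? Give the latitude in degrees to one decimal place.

67.3°

For equal true areas on Mercator, apparent areas scale as sec²φ, so the ratio is cos²φ₂ / cos²φ₁.
cos²φ₂ / cos²φ₁ = 6.63  ⇒  cos φ₁ = cos 6° / √6.63 = 0.9945/2.575 = 0.3862.
φ₁ = arccos(0.3862) ≈ 67.3°.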